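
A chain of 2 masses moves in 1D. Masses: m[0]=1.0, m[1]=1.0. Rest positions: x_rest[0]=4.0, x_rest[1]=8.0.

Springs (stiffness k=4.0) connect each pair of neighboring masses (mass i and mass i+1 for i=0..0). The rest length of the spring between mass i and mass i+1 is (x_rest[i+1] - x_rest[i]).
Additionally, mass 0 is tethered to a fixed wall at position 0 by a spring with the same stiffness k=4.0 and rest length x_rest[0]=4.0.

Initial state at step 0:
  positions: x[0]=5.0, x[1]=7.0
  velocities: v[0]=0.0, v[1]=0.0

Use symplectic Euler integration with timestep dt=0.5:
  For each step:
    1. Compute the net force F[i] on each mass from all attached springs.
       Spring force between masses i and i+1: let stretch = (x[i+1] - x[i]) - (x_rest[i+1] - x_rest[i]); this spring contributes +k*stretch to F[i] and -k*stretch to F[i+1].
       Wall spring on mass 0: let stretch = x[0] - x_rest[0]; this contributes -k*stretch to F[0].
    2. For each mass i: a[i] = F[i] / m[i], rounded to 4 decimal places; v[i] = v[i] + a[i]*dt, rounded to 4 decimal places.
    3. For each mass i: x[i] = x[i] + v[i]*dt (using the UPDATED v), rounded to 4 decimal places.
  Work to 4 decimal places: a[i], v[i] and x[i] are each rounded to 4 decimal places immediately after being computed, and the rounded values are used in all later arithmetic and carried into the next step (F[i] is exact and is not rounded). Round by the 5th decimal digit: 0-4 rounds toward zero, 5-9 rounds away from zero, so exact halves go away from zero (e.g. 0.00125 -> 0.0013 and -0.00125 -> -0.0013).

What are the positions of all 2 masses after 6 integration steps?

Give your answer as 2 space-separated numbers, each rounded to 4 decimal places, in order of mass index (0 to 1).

Answer: 6.0000 7.0000

Derivation:
Step 0: x=[5.0000 7.0000] v=[0.0000 0.0000]
Step 1: x=[2.0000 9.0000] v=[-6.0000 4.0000]
Step 2: x=[4.0000 8.0000] v=[4.0000 -2.0000]
Step 3: x=[6.0000 7.0000] v=[4.0000 -2.0000]
Step 4: x=[3.0000 9.0000] v=[-6.0000 4.0000]
Step 5: x=[3.0000 9.0000] v=[0.0000 0.0000]
Step 6: x=[6.0000 7.0000] v=[6.0000 -4.0000]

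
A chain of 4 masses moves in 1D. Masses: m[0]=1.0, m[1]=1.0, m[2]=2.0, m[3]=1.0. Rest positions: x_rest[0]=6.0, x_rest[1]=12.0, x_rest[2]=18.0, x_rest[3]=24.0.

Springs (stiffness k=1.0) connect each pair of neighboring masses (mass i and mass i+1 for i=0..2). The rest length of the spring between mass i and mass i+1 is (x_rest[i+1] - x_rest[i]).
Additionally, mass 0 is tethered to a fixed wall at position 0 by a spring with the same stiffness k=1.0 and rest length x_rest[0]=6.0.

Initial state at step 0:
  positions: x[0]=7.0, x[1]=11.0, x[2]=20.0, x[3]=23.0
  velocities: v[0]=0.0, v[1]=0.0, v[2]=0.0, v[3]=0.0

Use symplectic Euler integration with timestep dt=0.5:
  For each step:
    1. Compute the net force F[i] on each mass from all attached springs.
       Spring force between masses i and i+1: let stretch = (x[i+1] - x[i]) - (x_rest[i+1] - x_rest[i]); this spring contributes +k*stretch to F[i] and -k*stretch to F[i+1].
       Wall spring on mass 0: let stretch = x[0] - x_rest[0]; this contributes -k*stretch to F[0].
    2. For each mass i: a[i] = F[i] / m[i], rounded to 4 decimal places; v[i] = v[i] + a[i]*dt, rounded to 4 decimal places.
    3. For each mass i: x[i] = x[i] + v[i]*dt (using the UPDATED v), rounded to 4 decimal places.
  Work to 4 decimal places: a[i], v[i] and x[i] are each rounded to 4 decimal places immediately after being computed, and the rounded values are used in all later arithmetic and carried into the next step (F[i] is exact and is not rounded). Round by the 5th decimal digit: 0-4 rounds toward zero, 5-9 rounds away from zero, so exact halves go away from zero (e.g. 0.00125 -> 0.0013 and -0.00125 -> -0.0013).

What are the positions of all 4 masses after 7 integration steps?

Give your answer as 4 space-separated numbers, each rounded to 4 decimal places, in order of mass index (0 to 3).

Answer: 6.7364 10.3853 19.0260 23.9448

Derivation:
Step 0: x=[7.0000 11.0000 20.0000 23.0000] v=[0.0000 0.0000 0.0000 0.0000]
Step 1: x=[6.2500 12.2500 19.2500 23.7500] v=[-1.5000 2.5000 -1.5000 1.5000]
Step 2: x=[5.4375 13.7500 18.1875 24.8750] v=[-1.6250 3.0000 -2.1250 2.2500]
Step 3: x=[5.3438 14.2813 17.4063 25.8282] v=[-0.1875 1.0625 -1.5625 1.9063]
Step 4: x=[6.1485 13.3594 17.2872 26.1759] v=[1.6094 -1.8438 -0.2383 0.6954]
Step 5: x=[7.2188 11.6167 17.7882 25.8014] v=[2.1406 -3.4854 1.0020 -0.7490]
Step 6: x=[7.5839 10.3174 18.5195 24.9236] v=[0.7302 -2.5986 1.4625 -1.7556]
Step 7: x=[6.7364 10.3853 19.0260 23.9448] v=[-1.6950 0.1357 1.0130 -1.9577]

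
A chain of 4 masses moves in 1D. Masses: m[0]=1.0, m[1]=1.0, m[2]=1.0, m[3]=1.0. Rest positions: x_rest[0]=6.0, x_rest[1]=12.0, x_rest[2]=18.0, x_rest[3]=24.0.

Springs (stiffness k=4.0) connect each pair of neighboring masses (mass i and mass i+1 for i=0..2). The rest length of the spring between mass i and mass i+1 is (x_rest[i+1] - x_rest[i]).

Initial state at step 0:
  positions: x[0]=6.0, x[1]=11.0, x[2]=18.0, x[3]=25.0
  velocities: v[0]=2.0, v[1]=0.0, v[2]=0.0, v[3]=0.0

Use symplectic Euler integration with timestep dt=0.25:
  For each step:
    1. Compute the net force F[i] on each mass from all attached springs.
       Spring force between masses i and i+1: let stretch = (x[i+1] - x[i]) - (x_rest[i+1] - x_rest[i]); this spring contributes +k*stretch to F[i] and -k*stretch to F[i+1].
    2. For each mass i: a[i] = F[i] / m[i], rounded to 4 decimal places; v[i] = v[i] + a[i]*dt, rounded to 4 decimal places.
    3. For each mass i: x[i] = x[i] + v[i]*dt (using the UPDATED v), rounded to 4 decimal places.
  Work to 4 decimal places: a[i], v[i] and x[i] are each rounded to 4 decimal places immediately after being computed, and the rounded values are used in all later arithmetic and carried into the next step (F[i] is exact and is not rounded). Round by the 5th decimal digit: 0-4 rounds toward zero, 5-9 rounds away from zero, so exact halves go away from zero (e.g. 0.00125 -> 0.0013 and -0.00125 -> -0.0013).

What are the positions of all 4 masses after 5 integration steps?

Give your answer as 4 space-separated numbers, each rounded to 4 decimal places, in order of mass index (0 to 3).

Answer: 7.0508 13.3789 18.7618 23.3086

Derivation:
Step 0: x=[6.0000 11.0000 18.0000 25.0000] v=[2.0000 0.0000 0.0000 0.0000]
Step 1: x=[6.2500 11.5000 18.0000 24.7500] v=[1.0000 2.0000 0.0000 -1.0000]
Step 2: x=[6.3125 12.3125 18.0625 24.3125] v=[0.2500 3.2500 0.2500 -1.7500]
Step 3: x=[6.3750 13.0625 18.2500 23.8125] v=[0.2500 3.0000 0.7500 -2.0000]
Step 4: x=[6.6094 13.4375 18.5313 23.4219] v=[0.9375 1.5000 1.1250 -1.5625]
Step 5: x=[7.0508 13.3789 18.7618 23.3086] v=[1.7656 -0.2343 0.9218 -0.4531]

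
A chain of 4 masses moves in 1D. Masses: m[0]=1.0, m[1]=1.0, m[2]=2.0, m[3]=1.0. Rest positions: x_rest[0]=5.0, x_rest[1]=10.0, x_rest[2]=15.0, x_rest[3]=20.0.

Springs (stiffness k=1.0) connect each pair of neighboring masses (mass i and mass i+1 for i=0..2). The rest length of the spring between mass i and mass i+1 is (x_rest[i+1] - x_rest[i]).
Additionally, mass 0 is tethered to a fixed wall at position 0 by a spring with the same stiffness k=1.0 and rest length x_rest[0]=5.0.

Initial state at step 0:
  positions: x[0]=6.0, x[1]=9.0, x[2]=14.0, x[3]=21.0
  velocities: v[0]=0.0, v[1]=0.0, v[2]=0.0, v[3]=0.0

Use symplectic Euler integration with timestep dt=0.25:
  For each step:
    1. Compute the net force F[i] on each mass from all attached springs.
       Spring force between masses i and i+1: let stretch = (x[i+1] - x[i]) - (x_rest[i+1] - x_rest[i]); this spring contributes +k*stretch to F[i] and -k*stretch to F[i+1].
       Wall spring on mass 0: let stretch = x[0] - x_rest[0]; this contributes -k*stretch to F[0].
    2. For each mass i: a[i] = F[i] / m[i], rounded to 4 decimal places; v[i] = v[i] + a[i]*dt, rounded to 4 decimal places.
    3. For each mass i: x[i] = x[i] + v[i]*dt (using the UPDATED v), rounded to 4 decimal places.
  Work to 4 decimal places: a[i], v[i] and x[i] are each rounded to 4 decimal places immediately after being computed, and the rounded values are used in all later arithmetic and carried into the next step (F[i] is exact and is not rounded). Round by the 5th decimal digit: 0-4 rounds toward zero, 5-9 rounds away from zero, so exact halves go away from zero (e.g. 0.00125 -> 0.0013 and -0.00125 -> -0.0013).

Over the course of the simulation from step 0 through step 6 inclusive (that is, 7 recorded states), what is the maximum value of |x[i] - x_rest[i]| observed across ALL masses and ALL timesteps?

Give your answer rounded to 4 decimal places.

Answer: 1.1598

Derivation:
Step 0: x=[6.0000 9.0000 14.0000 21.0000] v=[0.0000 0.0000 0.0000 0.0000]
Step 1: x=[5.8125 9.1250 14.0625 20.8750] v=[-0.7500 0.5000 0.2500 -0.5000]
Step 2: x=[5.4688 9.3516 14.1836 20.6367] v=[-1.3750 0.9063 0.4844 -0.9531]
Step 3: x=[5.0259 9.6375 14.3554 20.3076] v=[-1.7715 1.1436 0.6871 -1.3164]
Step 4: x=[4.5571 9.9301 14.5658 19.9190] v=[-1.8751 1.1702 0.8414 -1.5545]
Step 5: x=[4.1393 10.1766 14.7986 19.5083] v=[-1.6711 0.9859 0.9311 -1.6428]
Step 6: x=[3.8402 10.3346 15.0341 19.1158] v=[-1.1966 0.6321 0.9421 -1.5702]
Max displacement = 1.1598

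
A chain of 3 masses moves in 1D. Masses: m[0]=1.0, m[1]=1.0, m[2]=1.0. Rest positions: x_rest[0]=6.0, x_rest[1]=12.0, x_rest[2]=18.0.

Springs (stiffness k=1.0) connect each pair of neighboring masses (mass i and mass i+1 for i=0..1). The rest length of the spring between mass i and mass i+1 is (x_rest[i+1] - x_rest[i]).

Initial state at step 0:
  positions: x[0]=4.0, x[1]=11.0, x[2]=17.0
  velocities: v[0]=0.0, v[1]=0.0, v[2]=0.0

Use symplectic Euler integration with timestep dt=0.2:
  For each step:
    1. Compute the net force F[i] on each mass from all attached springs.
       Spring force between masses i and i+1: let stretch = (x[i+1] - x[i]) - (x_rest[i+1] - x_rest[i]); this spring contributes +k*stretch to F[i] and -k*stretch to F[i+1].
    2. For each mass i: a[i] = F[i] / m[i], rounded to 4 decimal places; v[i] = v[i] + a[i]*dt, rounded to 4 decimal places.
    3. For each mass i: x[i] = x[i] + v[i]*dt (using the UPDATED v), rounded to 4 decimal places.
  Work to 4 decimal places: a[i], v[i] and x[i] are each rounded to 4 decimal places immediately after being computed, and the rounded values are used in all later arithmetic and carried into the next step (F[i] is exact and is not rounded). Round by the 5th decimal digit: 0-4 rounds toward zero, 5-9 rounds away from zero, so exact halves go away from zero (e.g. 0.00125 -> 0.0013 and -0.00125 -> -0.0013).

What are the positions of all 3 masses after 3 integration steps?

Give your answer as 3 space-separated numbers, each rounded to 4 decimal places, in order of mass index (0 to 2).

Step 0: x=[4.0000 11.0000 17.0000] v=[0.0000 0.0000 0.0000]
Step 1: x=[4.0400 10.9600 17.0000] v=[0.2000 -0.2000 0.0000]
Step 2: x=[4.1168 10.8848 16.9984] v=[0.3840 -0.3760 -0.0080]
Step 3: x=[4.2243 10.7834 16.9923] v=[0.5376 -0.5069 -0.0307]

Answer: 4.2243 10.7834 16.9923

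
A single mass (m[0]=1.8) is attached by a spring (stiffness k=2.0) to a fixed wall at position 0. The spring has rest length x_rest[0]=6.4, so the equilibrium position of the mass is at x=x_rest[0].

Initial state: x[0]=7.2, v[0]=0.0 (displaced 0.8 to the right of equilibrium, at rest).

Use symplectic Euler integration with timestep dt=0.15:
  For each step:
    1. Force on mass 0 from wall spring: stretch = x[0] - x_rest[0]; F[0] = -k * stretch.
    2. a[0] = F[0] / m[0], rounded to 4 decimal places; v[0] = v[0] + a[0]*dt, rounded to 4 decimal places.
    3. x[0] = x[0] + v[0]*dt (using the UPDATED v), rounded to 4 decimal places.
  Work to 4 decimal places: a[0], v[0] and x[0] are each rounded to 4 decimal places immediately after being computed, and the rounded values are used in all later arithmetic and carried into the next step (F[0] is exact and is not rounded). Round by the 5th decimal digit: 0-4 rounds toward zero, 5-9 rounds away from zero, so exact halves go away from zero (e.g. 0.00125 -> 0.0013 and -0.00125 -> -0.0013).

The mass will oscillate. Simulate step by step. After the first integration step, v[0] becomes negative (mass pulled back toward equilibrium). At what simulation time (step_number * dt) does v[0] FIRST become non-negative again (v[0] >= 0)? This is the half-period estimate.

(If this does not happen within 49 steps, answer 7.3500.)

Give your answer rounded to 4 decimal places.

Answer: 3.0000

Derivation:
Step 0: x=[7.2000] v=[0.0000]
Step 1: x=[7.1800] v=[-0.1333]
Step 2: x=[7.1405] v=[-0.2633]
Step 3: x=[7.0825] v=[-0.3867]
Step 4: x=[7.0074] v=[-0.5004]
Step 5: x=[6.9172] v=[-0.6016]
Step 6: x=[6.8140] v=[-0.6878]
Step 7: x=[6.7005] v=[-0.7568]
Step 8: x=[6.5795] v=[-0.8069]
Step 9: x=[6.4540] v=[-0.8368]
Step 10: x=[6.3271] v=[-0.8458]
Step 11: x=[6.2020] v=[-0.8337]
Step 12: x=[6.0819] v=[-0.8007]
Step 13: x=[5.9697] v=[-0.7477]
Step 14: x=[5.8683] v=[-0.6760]
Step 15: x=[5.7802] v=[-0.5874]
Step 16: x=[5.7076] v=[-0.4841]
Step 17: x=[5.6523] v=[-0.3687]
Step 18: x=[5.6157] v=[-0.2441]
Step 19: x=[5.5987] v=[-0.1134]
Step 20: x=[5.6017] v=[0.0201]
First v>=0 after going negative at step 20, time=3.0000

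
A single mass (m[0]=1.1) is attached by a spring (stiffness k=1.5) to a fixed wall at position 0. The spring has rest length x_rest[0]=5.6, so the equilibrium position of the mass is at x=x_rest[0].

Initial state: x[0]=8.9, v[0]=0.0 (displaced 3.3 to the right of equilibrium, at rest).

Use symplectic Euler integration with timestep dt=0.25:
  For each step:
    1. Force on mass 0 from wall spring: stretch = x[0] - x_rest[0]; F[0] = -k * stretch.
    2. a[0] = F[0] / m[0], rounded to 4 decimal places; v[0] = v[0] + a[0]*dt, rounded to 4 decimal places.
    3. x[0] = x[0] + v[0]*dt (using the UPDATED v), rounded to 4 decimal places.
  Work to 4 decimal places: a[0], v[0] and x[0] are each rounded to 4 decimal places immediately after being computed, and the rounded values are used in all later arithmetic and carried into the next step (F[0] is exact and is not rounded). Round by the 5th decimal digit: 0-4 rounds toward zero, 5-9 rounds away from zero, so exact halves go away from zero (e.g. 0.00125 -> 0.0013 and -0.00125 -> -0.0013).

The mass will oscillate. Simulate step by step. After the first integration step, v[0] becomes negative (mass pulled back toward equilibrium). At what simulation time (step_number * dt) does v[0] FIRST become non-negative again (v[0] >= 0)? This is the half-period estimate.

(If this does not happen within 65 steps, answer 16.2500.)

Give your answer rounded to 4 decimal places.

Step 0: x=[8.9000] v=[0.0000]
Step 1: x=[8.6188] v=[-1.1250]
Step 2: x=[8.0803] v=[-2.1541]
Step 3: x=[7.3304] v=[-2.9997]
Step 4: x=[6.4330] v=[-3.5896]
Step 5: x=[5.4646] v=[-3.8736]
Step 6: x=[4.5077] v=[-3.8275]
Step 7: x=[3.6439] v=[-3.4551]
Step 8: x=[2.9468] v=[-2.7883]
Step 9: x=[2.4759] v=[-1.8838]
Step 10: x=[2.2712] v=[-0.8188]
Step 11: x=[2.3502] v=[0.3160]
First v>=0 after going negative at step 11, time=2.7500

Answer: 2.7500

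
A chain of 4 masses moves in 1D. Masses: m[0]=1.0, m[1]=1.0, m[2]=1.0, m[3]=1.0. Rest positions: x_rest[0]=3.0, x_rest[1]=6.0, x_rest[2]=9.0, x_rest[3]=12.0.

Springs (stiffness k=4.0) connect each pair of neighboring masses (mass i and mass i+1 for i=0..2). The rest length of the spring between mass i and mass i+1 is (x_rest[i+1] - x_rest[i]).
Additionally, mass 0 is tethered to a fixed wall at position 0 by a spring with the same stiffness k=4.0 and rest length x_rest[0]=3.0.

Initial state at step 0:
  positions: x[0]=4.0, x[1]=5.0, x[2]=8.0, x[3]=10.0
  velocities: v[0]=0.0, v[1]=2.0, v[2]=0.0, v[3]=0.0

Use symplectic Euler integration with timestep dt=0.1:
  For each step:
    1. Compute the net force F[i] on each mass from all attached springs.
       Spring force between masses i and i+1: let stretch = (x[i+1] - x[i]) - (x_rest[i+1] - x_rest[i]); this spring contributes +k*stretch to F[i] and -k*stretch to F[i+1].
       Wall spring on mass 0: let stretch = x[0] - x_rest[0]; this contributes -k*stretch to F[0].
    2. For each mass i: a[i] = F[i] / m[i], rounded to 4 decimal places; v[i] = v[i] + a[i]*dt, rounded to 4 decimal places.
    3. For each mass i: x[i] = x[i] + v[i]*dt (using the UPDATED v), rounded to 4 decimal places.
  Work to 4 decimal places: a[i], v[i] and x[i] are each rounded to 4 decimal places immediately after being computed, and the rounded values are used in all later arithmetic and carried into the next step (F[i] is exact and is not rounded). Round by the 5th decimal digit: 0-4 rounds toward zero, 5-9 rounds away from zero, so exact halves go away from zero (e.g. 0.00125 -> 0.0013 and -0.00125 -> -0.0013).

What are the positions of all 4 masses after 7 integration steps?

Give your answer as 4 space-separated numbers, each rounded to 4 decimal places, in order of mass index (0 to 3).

Answer: 2.2680 6.6933 7.9578 10.8334

Derivation:
Step 0: x=[4.0000 5.0000 8.0000 10.0000] v=[0.0000 2.0000 0.0000 0.0000]
Step 1: x=[3.8800 5.2800 7.9600 10.0400] v=[-1.2000 2.8000 -0.4000 0.4000]
Step 2: x=[3.6608 5.6112 7.8960 10.1168] v=[-2.1920 3.3120 -0.6400 0.7680]
Step 3: x=[3.3732 5.9558 7.8294 10.2248] v=[-2.8762 3.4458 -0.6656 1.0797]
Step 4: x=[3.0540 6.2720 7.7837 10.3570] v=[-3.1924 3.1622 -0.4569 1.3215]
Step 5: x=[2.7413 6.5200 7.7805 10.5062] v=[-3.1268 2.4797 -0.0323 1.4922]
Step 6: x=[2.4701 6.6672 7.8359 10.6664] v=[-2.7118 1.4724 0.5538 1.6019]
Step 7: x=[2.2680 6.6933 7.9578 10.8334] v=[-2.0210 0.2610 1.2185 1.6697]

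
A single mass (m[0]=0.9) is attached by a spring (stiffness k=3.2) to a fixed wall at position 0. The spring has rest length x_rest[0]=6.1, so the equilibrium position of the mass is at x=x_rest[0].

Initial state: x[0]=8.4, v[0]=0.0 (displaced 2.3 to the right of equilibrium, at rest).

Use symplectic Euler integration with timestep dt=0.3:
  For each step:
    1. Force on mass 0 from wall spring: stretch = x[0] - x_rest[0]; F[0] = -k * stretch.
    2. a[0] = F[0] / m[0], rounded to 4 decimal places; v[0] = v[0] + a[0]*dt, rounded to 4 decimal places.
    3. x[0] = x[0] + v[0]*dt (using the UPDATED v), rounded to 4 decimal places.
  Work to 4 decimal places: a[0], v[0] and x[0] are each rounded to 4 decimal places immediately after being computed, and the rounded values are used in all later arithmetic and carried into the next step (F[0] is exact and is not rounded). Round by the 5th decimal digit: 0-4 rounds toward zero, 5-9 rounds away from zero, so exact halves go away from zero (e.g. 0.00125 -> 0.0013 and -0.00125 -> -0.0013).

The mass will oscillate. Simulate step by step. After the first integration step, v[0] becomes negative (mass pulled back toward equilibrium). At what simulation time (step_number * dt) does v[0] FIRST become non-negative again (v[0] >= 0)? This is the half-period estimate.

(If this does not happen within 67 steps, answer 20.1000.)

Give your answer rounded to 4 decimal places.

Step 0: x=[8.4000] v=[0.0000]
Step 1: x=[7.6640] v=[-2.4533]
Step 2: x=[6.4275] v=[-4.1216]
Step 3: x=[5.0862] v=[-4.4709]
Step 4: x=[4.0694] v=[-3.3895]
Step 5: x=[3.7024] v=[-1.2235]
Step 6: x=[4.1026] v=[1.3339]
First v>=0 after going negative at step 6, time=1.8000

Answer: 1.8000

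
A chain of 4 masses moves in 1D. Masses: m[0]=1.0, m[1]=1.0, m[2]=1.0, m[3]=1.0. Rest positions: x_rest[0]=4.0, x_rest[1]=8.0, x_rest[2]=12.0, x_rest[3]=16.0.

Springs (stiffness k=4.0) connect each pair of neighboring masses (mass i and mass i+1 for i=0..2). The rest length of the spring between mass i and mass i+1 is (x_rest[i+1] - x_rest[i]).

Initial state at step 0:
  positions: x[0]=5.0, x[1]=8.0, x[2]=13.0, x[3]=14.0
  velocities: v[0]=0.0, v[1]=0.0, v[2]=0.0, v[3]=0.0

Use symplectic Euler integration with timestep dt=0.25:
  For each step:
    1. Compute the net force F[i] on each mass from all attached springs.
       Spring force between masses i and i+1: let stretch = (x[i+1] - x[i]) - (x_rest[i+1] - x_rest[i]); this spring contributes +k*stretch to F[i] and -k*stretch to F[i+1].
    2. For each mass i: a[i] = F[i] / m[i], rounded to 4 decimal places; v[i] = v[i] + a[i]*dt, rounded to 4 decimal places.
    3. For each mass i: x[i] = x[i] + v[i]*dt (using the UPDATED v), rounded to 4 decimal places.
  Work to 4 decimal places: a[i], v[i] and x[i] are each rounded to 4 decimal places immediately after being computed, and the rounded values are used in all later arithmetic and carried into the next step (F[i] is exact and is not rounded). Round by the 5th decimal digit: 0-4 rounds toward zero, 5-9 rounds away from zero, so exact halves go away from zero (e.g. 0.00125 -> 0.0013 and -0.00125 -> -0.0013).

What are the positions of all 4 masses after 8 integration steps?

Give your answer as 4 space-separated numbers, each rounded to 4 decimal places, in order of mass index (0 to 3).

Step 0: x=[5.0000 8.0000 13.0000 14.0000] v=[0.0000 0.0000 0.0000 0.0000]
Step 1: x=[4.7500 8.5000 12.0000 14.7500] v=[-1.0000 2.0000 -4.0000 3.0000]
Step 2: x=[4.4375 8.9375 10.8125 15.8125] v=[-1.2500 1.7500 -4.7500 4.2500]
Step 3: x=[4.2500 8.7188 10.4063 16.6250] v=[-0.7500 -0.8750 -1.6250 3.2500]
Step 4: x=[4.1797 7.8047 11.1329 16.8828] v=[-0.2812 -3.6563 2.9062 1.0313]
Step 5: x=[4.0157 6.8164 12.4649 16.7032] v=[-0.6562 -3.9531 5.3279 -0.7186]
Step 6: x=[3.5518 6.5401 13.4443 16.4640] v=[-1.8555 -1.1053 3.9177 -0.9569]
Step 7: x=[2.8350 7.2428 13.4526 16.4699] v=[-2.8672 2.8106 0.0332 0.0234]
Step 8: x=[2.2202 8.3960 12.6628 16.7214] v=[-2.4594 4.6126 -3.1593 1.0061]

Answer: 2.2202 8.3960 12.6628 16.7214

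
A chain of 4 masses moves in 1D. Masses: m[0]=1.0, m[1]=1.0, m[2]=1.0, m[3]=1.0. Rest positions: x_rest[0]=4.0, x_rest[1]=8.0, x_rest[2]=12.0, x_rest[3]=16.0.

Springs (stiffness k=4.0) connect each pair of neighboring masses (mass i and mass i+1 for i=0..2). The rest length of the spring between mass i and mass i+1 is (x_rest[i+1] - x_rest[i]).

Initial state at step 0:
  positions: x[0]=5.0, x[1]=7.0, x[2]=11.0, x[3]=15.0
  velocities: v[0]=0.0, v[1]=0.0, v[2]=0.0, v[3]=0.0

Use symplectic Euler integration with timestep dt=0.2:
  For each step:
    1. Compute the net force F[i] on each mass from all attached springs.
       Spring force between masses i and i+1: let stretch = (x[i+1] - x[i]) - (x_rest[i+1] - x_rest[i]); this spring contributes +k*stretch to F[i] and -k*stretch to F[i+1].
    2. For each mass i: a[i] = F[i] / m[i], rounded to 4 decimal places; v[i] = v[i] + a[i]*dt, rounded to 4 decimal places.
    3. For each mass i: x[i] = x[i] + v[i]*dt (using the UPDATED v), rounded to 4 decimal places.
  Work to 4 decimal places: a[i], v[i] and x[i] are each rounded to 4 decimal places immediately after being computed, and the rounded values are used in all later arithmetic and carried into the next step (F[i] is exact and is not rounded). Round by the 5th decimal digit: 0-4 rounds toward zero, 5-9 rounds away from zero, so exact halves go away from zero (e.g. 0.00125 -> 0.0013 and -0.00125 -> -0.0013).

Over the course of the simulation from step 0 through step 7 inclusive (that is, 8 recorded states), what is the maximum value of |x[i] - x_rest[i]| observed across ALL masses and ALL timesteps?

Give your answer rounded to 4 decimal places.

Step 0: x=[5.0000 7.0000 11.0000 15.0000] v=[0.0000 0.0000 0.0000 0.0000]
Step 1: x=[4.6800 7.3200 11.0000 15.0000] v=[-1.6000 1.6000 0.0000 0.0000]
Step 2: x=[4.1424 7.8064 11.0512 15.0000] v=[-2.6880 2.4320 0.2560 0.0000]
Step 3: x=[3.5510 8.2257 11.2150 15.0082] v=[-2.9568 2.0966 0.8192 0.0410]
Step 4: x=[3.0676 8.3754 11.5075 15.0495] v=[-2.4170 0.7483 1.4623 0.2064]
Step 5: x=[2.7934 8.1769 11.8655 15.1641] v=[-1.3708 -0.9923 1.7902 0.5728]
Step 6: x=[2.7406 7.7073 12.1611 15.3909] v=[-0.2640 -2.3482 1.4782 1.1339]
Step 7: x=[2.8425 7.1556 12.2609 15.7409] v=[0.5094 -2.7585 0.4990 1.7501]
Max displacement = 1.2594

Answer: 1.2594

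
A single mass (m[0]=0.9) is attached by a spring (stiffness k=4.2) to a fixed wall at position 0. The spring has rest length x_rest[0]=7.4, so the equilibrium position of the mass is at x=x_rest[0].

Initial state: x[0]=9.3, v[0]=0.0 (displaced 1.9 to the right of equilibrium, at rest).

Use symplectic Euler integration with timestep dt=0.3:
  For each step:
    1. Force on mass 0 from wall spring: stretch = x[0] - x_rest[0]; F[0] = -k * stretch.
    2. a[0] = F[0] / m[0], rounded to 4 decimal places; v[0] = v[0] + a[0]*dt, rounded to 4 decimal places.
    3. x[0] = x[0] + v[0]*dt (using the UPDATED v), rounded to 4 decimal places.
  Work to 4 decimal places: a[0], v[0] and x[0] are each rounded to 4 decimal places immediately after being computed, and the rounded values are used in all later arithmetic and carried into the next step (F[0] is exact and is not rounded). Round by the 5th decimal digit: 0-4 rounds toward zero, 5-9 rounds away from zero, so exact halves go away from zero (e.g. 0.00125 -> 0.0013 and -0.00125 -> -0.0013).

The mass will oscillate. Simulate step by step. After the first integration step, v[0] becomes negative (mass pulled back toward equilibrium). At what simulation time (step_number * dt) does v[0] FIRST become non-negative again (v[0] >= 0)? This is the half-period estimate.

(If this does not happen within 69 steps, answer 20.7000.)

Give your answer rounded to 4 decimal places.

Answer: 1.5000

Derivation:
Step 0: x=[9.3000] v=[0.0000]
Step 1: x=[8.5020] v=[-2.6600]
Step 2: x=[7.2412] v=[-4.2028]
Step 3: x=[6.0471] v=[-3.9805]
Step 4: x=[5.4212] v=[-2.0865]
Step 5: x=[5.6263] v=[0.6838]
First v>=0 after going negative at step 5, time=1.5000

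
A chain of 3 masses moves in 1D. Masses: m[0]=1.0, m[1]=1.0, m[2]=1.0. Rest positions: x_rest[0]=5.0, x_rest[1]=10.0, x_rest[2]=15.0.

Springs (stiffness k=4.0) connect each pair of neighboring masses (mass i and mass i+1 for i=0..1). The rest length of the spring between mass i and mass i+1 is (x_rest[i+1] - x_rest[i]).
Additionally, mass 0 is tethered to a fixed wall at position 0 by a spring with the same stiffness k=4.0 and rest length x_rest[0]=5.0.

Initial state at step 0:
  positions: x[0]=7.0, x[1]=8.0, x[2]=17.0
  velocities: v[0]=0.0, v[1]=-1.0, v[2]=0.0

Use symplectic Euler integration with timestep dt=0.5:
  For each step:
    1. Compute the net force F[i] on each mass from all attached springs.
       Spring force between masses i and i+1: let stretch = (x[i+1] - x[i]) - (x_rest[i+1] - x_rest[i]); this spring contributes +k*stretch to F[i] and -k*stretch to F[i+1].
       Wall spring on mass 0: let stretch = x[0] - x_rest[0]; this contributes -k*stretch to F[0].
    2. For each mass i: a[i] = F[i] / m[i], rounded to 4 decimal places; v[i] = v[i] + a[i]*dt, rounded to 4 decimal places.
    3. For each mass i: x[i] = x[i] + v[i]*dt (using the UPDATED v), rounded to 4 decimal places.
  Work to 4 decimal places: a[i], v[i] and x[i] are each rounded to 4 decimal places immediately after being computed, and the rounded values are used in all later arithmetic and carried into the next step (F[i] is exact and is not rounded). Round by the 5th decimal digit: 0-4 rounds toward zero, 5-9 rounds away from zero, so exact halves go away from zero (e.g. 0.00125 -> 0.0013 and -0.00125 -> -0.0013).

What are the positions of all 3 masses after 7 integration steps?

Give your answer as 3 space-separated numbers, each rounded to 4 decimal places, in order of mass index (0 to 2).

Step 0: x=[7.0000 8.0000 17.0000] v=[0.0000 -1.0000 0.0000]
Step 1: x=[1.0000 15.5000 13.0000] v=[-12.0000 15.0000 -8.0000]
Step 2: x=[8.5000 6.0000 16.5000] v=[15.0000 -19.0000 7.0000]
Step 3: x=[5.0000 9.5000 14.5000] v=[-7.0000 7.0000 -4.0000]
Step 4: x=[1.0000 13.5000 12.5000] v=[-8.0000 8.0000 -4.0000]
Step 5: x=[8.5000 4.0000 16.5000] v=[15.0000 -19.0000 8.0000]
Step 6: x=[3.0000 11.5000 13.0000] v=[-11.0000 15.0000 -7.0000]
Step 7: x=[3.0000 12.0000 13.0000] v=[0.0000 1.0000 0.0000]

Answer: 3.0000 12.0000 13.0000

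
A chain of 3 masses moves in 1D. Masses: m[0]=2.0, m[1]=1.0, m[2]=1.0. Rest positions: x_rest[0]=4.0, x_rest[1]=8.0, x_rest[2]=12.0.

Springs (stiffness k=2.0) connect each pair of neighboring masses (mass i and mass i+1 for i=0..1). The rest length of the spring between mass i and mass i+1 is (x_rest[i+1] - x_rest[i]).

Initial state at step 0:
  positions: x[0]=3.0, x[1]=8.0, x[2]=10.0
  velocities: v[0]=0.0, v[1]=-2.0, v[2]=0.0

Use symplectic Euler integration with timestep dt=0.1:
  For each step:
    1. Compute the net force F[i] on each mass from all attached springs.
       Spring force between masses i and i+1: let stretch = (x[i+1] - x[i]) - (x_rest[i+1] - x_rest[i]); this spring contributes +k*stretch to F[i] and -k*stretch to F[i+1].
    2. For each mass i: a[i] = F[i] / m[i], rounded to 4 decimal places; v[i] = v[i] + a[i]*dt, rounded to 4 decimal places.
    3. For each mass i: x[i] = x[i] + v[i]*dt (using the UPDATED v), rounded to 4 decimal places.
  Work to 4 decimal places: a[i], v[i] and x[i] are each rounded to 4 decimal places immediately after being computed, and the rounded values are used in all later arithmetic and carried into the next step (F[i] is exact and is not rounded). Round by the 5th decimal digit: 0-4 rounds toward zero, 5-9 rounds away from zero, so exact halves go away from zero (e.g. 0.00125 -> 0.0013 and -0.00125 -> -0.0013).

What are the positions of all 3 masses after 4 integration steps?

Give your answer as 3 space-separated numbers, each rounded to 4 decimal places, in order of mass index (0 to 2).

Answer: 3.0703 6.7271 10.3322

Derivation:
Step 0: x=[3.0000 8.0000 10.0000] v=[0.0000 -2.0000 0.0000]
Step 1: x=[3.0100 7.7400 10.0400] v=[0.1000 -2.6000 0.4000]
Step 2: x=[3.0273 7.4314 10.1140] v=[0.1730 -3.0860 0.7400]
Step 3: x=[3.0486 7.0884 10.2144] v=[0.2134 -3.4303 1.0035]
Step 4: x=[3.0703 6.7271 10.3322] v=[0.2174 -3.6131 1.1783]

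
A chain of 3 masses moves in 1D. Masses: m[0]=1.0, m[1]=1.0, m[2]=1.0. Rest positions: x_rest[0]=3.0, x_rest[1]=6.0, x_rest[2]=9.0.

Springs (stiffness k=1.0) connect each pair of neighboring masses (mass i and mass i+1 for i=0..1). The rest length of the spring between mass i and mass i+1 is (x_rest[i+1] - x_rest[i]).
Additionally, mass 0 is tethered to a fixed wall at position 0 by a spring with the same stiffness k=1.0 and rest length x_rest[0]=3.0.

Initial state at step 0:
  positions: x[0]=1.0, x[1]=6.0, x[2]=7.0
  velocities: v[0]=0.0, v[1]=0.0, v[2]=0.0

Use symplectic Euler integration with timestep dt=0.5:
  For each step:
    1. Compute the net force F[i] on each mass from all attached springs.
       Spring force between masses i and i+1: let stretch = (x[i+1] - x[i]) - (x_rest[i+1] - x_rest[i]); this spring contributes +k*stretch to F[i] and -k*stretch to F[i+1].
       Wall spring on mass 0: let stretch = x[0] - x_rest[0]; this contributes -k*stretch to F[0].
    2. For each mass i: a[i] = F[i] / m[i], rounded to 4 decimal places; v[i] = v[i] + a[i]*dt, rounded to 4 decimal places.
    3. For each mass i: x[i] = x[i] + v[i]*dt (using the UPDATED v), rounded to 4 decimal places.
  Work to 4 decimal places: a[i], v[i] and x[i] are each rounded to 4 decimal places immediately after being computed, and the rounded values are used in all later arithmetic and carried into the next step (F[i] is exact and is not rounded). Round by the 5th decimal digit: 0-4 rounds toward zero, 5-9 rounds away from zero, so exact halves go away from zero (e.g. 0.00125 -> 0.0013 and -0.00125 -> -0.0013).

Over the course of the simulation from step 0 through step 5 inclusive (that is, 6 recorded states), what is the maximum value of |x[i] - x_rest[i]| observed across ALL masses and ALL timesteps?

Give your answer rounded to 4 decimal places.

Step 0: x=[1.0000 6.0000 7.0000] v=[0.0000 0.0000 0.0000]
Step 1: x=[2.0000 5.0000 7.5000] v=[2.0000 -2.0000 1.0000]
Step 2: x=[3.2500 3.8750 8.1250] v=[2.5000 -2.2500 1.2500]
Step 3: x=[3.8438 3.6563 8.4375] v=[1.1875 -0.4375 0.6250]
Step 4: x=[3.4297 4.6798 8.3047] v=[-0.8282 2.0469 -0.2656]
Step 5: x=[2.4707 6.2970 8.0157] v=[-1.9180 3.2343 -0.5781]
Max displacement = 2.3437

Answer: 2.3437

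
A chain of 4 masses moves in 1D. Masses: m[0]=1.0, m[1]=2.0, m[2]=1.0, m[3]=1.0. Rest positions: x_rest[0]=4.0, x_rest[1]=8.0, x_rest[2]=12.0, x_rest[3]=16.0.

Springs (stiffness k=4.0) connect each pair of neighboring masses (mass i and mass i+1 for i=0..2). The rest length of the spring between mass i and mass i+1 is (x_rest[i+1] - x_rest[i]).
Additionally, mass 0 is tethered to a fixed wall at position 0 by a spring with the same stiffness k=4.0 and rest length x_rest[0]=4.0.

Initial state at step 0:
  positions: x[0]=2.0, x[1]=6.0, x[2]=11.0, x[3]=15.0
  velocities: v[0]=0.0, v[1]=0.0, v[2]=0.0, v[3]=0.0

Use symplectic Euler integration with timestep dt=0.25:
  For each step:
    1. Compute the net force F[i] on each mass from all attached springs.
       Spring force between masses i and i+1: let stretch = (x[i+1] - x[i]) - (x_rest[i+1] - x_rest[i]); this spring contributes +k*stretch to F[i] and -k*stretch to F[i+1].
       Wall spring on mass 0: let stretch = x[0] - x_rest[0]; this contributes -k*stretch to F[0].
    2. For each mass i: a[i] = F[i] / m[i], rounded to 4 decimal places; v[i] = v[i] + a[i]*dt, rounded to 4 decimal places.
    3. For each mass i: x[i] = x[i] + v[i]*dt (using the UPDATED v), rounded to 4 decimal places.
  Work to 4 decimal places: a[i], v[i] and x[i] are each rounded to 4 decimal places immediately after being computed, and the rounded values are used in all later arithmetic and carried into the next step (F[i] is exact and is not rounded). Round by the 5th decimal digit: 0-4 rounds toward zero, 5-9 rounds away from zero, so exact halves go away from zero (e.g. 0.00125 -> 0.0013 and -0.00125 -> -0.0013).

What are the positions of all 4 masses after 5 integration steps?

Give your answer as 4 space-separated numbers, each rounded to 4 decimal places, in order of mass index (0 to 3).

Answer: 4.4258 7.6908 10.5835 14.0337

Derivation:
Step 0: x=[2.0000 6.0000 11.0000 15.0000] v=[0.0000 0.0000 0.0000 0.0000]
Step 1: x=[2.5000 6.1250 10.7500 15.0000] v=[2.0000 0.5000 -1.0000 0.0000]
Step 2: x=[3.2813 6.3750 10.4063 14.9375] v=[3.1250 1.0000 -1.3750 -0.2500]
Step 3: x=[4.0157 6.7422 10.1875 14.7422] v=[2.9374 1.4688 -0.8751 -0.7812]
Step 4: x=[4.4278 7.1993 10.2461 14.4082] v=[1.6482 1.8282 0.2343 -1.3359]
Step 5: x=[4.4258 7.6908 10.5835 14.0337] v=[-0.0081 1.9659 1.3496 -1.4980]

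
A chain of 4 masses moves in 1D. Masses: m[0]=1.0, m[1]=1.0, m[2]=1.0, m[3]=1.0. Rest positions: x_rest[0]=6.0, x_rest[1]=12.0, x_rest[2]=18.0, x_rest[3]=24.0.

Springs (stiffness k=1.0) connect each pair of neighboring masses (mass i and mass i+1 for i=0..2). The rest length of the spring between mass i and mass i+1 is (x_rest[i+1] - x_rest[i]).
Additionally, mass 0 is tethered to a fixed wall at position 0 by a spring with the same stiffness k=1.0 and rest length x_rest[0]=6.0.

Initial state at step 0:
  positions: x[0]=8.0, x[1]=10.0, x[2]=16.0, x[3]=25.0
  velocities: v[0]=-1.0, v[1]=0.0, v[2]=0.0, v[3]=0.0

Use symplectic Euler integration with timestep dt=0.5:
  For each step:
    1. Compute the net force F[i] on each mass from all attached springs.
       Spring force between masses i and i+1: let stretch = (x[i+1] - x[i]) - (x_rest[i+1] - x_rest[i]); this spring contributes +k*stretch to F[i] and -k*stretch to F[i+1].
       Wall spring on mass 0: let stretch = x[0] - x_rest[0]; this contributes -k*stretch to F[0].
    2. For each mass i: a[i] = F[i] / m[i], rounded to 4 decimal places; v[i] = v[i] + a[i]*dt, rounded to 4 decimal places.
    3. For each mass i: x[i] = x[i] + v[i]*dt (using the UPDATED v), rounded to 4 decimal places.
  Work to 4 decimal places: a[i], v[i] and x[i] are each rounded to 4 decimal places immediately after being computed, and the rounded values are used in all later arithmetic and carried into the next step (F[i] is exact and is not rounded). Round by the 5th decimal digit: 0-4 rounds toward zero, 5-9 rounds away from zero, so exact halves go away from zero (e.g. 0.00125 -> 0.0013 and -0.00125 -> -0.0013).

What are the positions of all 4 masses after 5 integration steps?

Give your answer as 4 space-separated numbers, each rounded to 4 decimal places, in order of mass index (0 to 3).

Answer: 5.5489 11.3936 18.4786 22.5722

Derivation:
Step 0: x=[8.0000 10.0000 16.0000 25.0000] v=[-1.0000 0.0000 0.0000 0.0000]
Step 1: x=[6.0000 11.0000 16.7500 24.2500] v=[-4.0000 2.0000 1.5000 -1.5000]
Step 2: x=[3.7500 12.1875 17.9375 23.1250] v=[-4.5000 2.3750 2.3750 -2.2500]
Step 3: x=[2.6719 12.7032 18.9844 22.2031] v=[-2.1563 1.0313 2.0938 -1.8438]
Step 4: x=[3.4336 12.2813 19.2657 21.9765] v=[1.5234 -0.8438 0.5626 -0.4532]
Step 5: x=[5.5489 11.3936 18.4786 22.5722] v=[4.2305 -1.7755 -1.5742 1.1914]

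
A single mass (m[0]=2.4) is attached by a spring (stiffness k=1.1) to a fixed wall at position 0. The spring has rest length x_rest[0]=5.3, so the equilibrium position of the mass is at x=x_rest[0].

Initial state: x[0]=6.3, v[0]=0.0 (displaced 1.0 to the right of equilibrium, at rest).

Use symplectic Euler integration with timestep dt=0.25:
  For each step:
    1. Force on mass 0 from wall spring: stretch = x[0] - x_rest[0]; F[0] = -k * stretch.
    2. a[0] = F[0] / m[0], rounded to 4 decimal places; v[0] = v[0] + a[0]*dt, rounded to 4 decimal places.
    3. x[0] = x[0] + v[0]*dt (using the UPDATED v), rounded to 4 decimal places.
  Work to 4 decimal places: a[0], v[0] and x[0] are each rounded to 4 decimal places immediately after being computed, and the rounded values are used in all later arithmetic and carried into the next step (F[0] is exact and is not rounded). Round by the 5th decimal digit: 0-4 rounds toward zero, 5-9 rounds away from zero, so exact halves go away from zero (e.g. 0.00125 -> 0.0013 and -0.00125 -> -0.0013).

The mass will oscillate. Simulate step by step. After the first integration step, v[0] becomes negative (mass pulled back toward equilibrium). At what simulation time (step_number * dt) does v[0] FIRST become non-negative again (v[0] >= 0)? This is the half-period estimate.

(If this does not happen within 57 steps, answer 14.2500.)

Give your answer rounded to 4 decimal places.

Answer: 4.7500

Derivation:
Step 0: x=[6.3000] v=[0.0000]
Step 1: x=[6.2714] v=[-0.1146]
Step 2: x=[6.2149] v=[-0.2259]
Step 3: x=[6.1322] v=[-0.3307]
Step 4: x=[6.0257] v=[-0.4261]
Step 5: x=[5.8984] v=[-0.5093]
Step 6: x=[5.7539] v=[-0.5779]
Step 7: x=[5.5964] v=[-0.6299]
Step 8: x=[5.4304] v=[-0.6639]
Step 9: x=[5.2607] v=[-0.6789]
Step 10: x=[5.0921] v=[-0.6744]
Step 11: x=[4.9295] v=[-0.6506]
Step 12: x=[4.7775] v=[-0.6082]
Step 13: x=[4.6404] v=[-0.5483]
Step 14: x=[4.5222] v=[-0.4727]
Step 15: x=[4.4263] v=[-0.3836]
Step 16: x=[4.3554] v=[-0.2835]
Step 17: x=[4.3116] v=[-0.1753]
Step 18: x=[4.2961] v=[-0.0621]
Step 19: x=[4.3093] v=[0.0529]
First v>=0 after going negative at step 19, time=4.7500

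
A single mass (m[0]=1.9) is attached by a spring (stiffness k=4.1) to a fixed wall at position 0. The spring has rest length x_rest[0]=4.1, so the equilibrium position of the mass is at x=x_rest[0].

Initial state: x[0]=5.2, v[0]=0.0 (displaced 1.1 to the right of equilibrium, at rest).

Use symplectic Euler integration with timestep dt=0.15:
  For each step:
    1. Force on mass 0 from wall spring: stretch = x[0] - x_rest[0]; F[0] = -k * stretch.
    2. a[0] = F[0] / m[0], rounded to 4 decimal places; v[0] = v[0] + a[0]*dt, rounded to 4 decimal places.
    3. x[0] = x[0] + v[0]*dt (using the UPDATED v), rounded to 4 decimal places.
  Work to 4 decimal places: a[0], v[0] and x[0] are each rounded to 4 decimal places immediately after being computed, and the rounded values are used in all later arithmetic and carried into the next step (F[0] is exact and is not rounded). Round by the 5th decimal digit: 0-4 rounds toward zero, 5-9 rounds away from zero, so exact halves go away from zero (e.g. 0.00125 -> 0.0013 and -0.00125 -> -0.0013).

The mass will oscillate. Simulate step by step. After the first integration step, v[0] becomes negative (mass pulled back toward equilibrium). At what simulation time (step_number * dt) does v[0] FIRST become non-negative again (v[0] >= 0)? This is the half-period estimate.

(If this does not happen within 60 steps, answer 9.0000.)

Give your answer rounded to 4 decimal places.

Answer: 2.2500

Derivation:
Step 0: x=[5.2000] v=[0.0000]
Step 1: x=[5.1466] v=[-0.3561]
Step 2: x=[5.0424] v=[-0.6949]
Step 3: x=[4.8924] v=[-0.9999]
Step 4: x=[4.7039] v=[-1.2564]
Step 5: x=[4.4861] v=[-1.4519]
Step 6: x=[4.2496] v=[-1.5769]
Step 7: x=[4.0058] v=[-1.6253]
Step 8: x=[3.7666] v=[-1.5948]
Step 9: x=[3.5436] v=[-1.4869]
Step 10: x=[3.3476] v=[-1.3068]
Step 11: x=[3.1881] v=[-1.0633]
Step 12: x=[3.0729] v=[-0.7681]
Step 13: x=[3.0076] v=[-0.4356]
Step 14: x=[2.9953] v=[-0.0820]
Step 15: x=[3.0366] v=[0.2756]
First v>=0 after going negative at step 15, time=2.2500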